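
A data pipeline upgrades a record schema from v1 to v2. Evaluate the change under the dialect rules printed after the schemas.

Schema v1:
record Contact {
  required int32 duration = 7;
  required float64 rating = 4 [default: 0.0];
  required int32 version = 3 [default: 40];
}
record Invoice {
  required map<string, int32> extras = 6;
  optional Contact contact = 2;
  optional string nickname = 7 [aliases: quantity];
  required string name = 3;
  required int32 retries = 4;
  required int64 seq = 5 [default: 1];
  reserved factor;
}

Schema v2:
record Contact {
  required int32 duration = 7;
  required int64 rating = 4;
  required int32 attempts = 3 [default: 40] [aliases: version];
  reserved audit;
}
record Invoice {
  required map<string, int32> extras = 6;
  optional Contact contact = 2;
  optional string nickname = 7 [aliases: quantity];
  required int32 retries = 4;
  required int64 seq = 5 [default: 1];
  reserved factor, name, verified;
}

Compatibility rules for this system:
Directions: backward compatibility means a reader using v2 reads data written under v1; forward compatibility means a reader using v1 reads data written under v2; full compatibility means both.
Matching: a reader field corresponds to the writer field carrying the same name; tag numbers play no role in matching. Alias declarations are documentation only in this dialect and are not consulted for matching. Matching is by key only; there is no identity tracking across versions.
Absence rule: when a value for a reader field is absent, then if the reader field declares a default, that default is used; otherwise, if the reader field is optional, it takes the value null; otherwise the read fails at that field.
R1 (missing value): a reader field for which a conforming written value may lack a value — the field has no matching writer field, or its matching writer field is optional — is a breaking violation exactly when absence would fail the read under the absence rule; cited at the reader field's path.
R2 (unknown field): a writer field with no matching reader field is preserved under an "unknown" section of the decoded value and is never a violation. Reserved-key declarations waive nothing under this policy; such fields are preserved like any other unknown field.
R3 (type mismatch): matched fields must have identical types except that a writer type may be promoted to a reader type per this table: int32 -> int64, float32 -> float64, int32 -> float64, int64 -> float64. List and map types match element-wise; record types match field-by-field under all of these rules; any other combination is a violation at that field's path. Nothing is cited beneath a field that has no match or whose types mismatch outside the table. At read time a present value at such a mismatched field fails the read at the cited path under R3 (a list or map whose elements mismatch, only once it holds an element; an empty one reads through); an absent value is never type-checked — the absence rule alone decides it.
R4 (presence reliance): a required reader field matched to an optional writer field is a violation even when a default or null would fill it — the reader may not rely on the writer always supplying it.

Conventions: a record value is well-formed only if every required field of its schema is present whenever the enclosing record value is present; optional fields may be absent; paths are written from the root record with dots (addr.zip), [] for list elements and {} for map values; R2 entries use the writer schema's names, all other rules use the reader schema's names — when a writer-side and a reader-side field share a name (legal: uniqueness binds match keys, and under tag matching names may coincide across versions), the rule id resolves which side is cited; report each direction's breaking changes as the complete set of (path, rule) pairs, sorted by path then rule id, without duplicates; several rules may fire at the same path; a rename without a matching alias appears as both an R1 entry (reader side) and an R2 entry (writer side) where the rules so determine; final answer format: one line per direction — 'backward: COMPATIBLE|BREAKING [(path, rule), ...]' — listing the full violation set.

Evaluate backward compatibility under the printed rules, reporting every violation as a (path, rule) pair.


arrows below run writer -> reader for Invoice
backward for Invoice (reader v2, writer v1):
  map<string, int32> -> map<string, int32>, writer required: extras aligns to extras
  Contact -> Contact, writer optional: contact aligns to contact
  string -> string, writer optional: nickname aligns to nickname
  int32 -> int32, writer required: retries aligns to retries
  int64 -> int64, writer required: seq aligns to seq
  writer field name has no reader counterpart
  int32 -> int32, writer required: contact.duration aligns to contact.duration
  float64 -> int64, writer required: contact.rating aligns to contact.rating
  contact.attempts has no writer counterpart
  writer field contact.version has no reader counterpart
  violation R3 at contact.rating
  => backward verdict for Invoice: BREAKING, 1 violation(s)
remaining Invoice differences; none change what is asked:
  renamed field version to attempts in record Contact (alias version declared on the renamed field) -> triggers nothing under Invoice's printed rules — same verdict
  removed field name from record Invoice (its key "name" joins the reserved list) -> its effect on Invoice is confined to the forward direction, not asked

backward: BREAKING [(contact.rating, R3)]


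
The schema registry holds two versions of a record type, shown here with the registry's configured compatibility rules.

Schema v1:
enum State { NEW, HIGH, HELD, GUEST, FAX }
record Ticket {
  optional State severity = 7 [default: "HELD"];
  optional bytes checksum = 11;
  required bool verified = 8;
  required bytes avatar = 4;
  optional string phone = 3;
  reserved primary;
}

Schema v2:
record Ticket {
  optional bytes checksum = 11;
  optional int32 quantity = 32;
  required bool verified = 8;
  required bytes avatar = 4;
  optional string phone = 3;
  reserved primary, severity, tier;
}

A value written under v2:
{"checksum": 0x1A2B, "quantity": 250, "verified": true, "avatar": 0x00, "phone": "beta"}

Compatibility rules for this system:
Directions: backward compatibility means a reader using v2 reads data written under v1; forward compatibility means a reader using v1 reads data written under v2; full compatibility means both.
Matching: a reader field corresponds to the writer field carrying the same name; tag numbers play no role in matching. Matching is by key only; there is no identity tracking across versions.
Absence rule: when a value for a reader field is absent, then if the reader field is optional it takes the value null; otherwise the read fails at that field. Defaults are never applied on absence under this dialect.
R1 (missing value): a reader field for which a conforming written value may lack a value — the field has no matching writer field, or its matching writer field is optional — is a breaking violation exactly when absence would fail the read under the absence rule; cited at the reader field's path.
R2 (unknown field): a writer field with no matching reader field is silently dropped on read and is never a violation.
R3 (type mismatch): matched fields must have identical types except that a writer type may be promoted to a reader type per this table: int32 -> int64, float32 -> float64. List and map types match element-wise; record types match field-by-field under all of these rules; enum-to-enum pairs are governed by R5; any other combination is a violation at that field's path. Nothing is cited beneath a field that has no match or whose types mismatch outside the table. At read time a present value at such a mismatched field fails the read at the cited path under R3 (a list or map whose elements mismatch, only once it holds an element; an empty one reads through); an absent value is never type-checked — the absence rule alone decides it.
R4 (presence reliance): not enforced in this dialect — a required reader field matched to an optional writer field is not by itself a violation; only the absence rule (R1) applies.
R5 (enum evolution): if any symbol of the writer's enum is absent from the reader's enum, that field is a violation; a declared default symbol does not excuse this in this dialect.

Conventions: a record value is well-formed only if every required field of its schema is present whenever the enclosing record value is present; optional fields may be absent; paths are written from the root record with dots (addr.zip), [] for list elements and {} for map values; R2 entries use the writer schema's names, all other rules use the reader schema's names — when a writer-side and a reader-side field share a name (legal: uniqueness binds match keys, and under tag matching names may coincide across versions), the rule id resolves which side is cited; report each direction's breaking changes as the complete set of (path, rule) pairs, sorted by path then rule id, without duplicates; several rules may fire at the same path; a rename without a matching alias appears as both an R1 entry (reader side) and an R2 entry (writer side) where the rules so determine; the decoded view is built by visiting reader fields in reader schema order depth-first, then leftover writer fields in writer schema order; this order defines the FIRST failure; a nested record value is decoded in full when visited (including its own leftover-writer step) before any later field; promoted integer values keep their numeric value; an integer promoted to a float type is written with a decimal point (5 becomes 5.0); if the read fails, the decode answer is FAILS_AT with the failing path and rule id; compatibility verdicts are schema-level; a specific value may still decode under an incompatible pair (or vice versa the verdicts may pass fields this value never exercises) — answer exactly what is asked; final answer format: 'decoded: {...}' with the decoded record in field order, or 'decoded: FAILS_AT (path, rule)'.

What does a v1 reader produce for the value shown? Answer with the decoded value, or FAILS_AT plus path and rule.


decoded: {"severity": null, "checksum": 0x1A2B, "verified": true, "avatar": 0x00, "phone": "beta"}

each type pair in Ticket: writer, then reader
decoding the Ticket value with the v1 reader:
  severity := null (not supplied -> null)
  checksum := 0x1A2B
  verified := true
  avatar := 0x00
  phone := "beta"
  writer quantity: unmatched, discarded
  => decoded: {"severity": null, "checksum": 0x1A2B, "verified": true, "avatar": 0x00, "phone": "beta"}
checking off the Ticket differences that do not matter here:
  removed field severity from record Ticket (its key "severity" joins the reserved list) -> no rule fires on it and the decoded Ticket view is identical with or without it
  added field quantity to record Ticket: optional int32, tag 32 (in v2 it sits immediately before verified) -> no rule fires on it and the decoded Ticket view is identical with or without it


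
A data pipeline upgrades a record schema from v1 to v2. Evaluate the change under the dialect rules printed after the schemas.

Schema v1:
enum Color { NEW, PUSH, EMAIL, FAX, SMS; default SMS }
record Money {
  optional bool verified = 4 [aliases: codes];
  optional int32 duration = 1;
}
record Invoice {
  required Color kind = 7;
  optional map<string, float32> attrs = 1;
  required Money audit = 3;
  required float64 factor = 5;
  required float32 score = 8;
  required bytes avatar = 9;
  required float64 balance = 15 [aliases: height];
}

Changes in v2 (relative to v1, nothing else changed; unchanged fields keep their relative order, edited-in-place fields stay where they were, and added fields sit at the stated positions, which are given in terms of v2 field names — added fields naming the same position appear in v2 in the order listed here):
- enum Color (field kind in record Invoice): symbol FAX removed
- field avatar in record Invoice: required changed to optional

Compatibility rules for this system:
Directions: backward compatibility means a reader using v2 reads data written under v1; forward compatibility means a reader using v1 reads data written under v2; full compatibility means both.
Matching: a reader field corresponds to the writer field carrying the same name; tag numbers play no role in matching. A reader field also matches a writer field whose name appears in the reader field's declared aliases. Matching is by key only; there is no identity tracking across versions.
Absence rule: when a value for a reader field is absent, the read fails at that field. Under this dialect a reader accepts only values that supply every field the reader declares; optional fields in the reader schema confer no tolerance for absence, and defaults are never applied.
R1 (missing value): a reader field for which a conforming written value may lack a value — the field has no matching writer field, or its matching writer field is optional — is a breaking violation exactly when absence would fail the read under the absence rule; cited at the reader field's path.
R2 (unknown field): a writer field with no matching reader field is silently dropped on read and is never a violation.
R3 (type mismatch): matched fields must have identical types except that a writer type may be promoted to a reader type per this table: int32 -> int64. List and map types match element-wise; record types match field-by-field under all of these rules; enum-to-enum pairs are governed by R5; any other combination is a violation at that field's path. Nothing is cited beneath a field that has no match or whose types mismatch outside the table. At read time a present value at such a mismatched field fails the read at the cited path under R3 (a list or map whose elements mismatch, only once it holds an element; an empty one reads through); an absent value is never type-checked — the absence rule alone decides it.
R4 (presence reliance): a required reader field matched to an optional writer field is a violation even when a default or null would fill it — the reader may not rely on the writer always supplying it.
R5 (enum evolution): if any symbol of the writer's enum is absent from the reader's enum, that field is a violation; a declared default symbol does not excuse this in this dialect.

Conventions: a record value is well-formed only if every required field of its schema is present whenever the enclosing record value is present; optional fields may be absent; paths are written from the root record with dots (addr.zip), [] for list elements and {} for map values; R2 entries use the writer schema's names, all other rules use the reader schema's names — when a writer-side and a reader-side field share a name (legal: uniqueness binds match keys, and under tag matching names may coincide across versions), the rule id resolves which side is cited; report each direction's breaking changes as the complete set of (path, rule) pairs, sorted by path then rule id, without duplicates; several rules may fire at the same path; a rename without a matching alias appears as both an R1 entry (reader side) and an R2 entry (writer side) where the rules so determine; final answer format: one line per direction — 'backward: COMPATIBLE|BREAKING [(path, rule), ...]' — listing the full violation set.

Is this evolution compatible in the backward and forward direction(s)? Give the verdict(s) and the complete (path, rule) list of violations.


backward: BREAKING [(attrs, R1), (audit.duration, R1), (audit.verified, R1), (kind, R5)]; forward: BREAKING [(attrs, R1), (audit.duration, R1), (audit.verified, R1), (avatar, R1), (avatar, R4)]

in Invoice below, arrows point writer -> reader
backward analysis of Invoice with v2 as reader and v1 as writer:
  writer required, Color -> Color: reader kind maps from writer kind
  writer optional, map<string, float32> -> map<string, float32>: reader attrs maps from writer attrs
  writer required, Money -> Money: reader audit maps from writer audit
  writer required, float64 -> float64: reader factor maps from writer factor
  writer required, float32 -> float32: reader score maps from writer score
  writer required, bytes -> bytes: reader avatar maps from writer avatar
  writer required, float64 -> float64: reader balance maps from writer balance
  writer optional, bool -> bool: reader audit.verified maps from writer audit.verified
  writer optional, int32 -> int32: reader audit.duration maps from writer audit.duration
  breaking: (attrs, R1)
  breaking: (audit.duration, R1)
  breaking: (audit.verified, R1)
  breaking: (kind, R5)
  backward on Invoice therefore BREAKING (4)
forward analysis of Invoice with v1 as reader and v2 as writer:
  writer required, Color -> Color: reader kind maps from writer kind
  writer optional, map<string, float32> -> map<string, float32>: reader attrs maps from writer attrs
  writer required, Money -> Money: reader audit maps from writer audit
  writer required, float64 -> float64: reader factor maps from writer factor
  writer required, float32 -> float32: reader score maps from writer score
  writer optional, bytes -> bytes: reader avatar maps from writer avatar
  writer required, float64 -> float64: reader balance maps from writer balance
  writer optional, bool -> bool: reader audit.verified maps from writer audit.verified
  writer optional, int32 -> int32: reader audit.duration maps from writer audit.duration
  breaking: (attrs, R1)
  breaking: (audit.duration, R1)
  breaking: (audit.verified, R1)
  breaking: (avatar, R1)
  breaking: (avatar, R4)
  forward on Invoice therefore BREAKING (5)


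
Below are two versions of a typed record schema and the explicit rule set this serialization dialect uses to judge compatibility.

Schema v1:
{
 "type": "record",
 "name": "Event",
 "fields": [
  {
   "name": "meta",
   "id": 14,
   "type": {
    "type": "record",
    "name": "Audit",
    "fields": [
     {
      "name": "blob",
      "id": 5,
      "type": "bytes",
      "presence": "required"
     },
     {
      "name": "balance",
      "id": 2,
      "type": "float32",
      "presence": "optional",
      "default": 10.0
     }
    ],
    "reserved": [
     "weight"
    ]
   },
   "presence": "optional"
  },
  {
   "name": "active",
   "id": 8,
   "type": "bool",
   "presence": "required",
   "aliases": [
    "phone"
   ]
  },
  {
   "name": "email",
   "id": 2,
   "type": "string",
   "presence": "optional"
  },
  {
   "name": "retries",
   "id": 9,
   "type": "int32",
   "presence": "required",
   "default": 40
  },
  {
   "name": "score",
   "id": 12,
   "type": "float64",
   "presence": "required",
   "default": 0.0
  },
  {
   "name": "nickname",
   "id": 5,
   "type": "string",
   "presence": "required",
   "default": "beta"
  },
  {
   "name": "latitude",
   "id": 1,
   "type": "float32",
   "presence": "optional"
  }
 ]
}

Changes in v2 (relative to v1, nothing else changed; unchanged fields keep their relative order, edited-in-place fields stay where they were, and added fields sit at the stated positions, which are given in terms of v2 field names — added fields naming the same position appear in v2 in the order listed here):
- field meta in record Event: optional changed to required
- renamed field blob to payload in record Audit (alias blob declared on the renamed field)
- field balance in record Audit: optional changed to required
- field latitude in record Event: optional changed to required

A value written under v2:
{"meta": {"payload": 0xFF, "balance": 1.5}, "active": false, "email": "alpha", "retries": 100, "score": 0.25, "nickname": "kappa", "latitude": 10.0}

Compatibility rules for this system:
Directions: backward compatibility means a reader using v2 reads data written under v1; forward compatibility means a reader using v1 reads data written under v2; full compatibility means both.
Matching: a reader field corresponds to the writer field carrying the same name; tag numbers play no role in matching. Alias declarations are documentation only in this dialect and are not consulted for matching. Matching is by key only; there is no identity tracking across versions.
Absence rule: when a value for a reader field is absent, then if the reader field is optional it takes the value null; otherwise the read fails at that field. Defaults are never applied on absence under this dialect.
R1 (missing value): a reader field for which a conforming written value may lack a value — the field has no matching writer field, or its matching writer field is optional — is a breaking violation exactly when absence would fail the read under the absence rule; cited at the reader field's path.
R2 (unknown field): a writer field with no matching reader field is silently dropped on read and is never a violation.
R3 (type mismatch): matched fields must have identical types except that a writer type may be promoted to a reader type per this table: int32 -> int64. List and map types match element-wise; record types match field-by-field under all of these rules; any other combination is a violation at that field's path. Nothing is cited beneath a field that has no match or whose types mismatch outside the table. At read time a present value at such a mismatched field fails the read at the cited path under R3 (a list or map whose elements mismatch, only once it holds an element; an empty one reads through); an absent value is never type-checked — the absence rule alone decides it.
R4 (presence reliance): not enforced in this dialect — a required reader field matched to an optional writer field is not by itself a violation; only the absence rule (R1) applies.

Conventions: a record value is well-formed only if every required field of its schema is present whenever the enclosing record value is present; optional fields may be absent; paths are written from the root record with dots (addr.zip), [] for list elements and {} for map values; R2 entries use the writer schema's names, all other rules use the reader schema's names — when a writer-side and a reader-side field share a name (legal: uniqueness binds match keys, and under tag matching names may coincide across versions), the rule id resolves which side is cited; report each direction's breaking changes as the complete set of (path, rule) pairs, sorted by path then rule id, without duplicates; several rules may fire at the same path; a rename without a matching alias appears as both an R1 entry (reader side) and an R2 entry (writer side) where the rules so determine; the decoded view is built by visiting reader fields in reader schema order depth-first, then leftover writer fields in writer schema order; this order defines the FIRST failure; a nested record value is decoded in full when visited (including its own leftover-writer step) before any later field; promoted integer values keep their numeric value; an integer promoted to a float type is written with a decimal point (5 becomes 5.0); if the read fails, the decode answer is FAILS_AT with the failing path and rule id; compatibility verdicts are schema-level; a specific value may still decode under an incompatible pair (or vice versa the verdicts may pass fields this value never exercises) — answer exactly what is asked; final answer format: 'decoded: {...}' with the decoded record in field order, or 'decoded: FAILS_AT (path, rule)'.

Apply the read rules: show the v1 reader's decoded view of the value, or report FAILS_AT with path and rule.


arrows below run writer -> reader for Event
migrating the Event value to v1:
  read fails at meta.blob under R1 (no fill)
  => FAILS_AT (meta.blob, R1)
the rest of the Event diff is inert for this question:
  field balance in record Audit: optional changed to required -> a verdict-level change on Event — the shown value reads the same
  field latitude in record Event: optional changed to required -> a verdict-level change on Event — the shown value reads the same

decoded: FAILS_AT (meta.blob, R1)


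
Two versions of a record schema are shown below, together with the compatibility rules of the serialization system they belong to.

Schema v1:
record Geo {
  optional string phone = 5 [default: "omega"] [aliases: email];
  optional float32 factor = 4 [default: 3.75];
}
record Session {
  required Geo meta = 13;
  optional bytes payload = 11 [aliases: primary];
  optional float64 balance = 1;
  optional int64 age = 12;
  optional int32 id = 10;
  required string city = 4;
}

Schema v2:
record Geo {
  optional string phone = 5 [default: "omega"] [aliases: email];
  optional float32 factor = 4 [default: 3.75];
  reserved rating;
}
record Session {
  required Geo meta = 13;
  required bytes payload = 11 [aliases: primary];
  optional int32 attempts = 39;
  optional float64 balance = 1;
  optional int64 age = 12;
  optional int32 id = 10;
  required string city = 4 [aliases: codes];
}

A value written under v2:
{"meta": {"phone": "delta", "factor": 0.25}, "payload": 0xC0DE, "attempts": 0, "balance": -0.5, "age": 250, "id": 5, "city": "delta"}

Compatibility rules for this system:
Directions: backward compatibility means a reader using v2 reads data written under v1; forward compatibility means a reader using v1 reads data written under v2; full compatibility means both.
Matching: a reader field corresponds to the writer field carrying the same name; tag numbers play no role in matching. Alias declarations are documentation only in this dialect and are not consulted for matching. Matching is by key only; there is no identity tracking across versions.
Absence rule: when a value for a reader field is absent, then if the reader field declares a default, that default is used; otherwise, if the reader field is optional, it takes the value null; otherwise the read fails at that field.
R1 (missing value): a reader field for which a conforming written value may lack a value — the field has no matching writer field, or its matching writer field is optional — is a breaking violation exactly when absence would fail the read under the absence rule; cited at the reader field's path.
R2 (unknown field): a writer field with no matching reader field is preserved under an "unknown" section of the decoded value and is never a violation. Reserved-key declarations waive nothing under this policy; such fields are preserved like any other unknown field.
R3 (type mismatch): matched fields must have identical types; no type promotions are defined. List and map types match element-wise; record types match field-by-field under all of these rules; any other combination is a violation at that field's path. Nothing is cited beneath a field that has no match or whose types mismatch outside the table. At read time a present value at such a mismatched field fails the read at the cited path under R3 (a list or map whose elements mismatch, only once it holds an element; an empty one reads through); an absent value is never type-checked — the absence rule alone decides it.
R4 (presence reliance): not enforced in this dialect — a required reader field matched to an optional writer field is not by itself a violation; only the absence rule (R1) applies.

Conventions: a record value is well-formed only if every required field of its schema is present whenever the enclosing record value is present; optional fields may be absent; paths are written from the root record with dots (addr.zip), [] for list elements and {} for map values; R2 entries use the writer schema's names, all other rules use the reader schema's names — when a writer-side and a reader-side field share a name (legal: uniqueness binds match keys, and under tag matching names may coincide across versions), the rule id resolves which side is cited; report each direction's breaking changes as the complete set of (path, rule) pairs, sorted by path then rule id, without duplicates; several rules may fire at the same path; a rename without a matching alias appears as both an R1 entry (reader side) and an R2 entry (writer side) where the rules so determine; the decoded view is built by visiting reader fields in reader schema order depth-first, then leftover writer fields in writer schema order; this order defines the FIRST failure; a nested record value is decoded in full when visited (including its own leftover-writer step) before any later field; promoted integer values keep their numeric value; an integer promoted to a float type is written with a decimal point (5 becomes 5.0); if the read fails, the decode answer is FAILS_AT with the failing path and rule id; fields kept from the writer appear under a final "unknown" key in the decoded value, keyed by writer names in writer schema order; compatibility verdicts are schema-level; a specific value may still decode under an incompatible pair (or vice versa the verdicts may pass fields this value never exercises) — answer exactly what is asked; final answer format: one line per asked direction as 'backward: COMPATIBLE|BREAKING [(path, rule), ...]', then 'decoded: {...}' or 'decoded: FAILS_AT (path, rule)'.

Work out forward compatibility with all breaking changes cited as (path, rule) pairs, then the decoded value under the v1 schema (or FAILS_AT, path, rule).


forward: COMPATIBLE []; decoded: {"meta": {"phone": "delta", "factor": 0.25}, "payload": 0xC0DE, "balance": -0.5, "age": 250, "id": 5, "city": "delta", "unknown": {"attempts": 0}}

in Session below, arrows point writer -> reader
forward on Session — v1 reading data written by v2:
  Geo -> Geo, writer required: meta aligns to meta
  bytes -> bytes, writer required: payload aligns to payload
  float64 -> float64, writer optional: balance aligns to balance
  int64 -> int64, writer optional: age aligns to age
  int32 -> int32, writer optional: id aligns to id
  string -> string, writer required: city aligns to city
  writer field attempts has no reader counterpart
  string -> string, writer optional: meta.phone aligns to meta.phone
  float32 -> float32, writer optional: meta.factor aligns to meta.factor
  nothing fires on Session: forward is COMPATIBLE
decoding the Session value with the v1 reader:
  meta.phone := "delta"
  meta.factor := 0.25
  payload := 0xC0DE
  balance := -0.5
  age := 250
  id := 5
  city := "delta"
  writer attempts: kept under "unknown"
  => decoded: {"meta": {"phone": "delta", "factor": 0.25}, "payload": 0xC0DE, "balance": -0.5, "age": 250, "id": 5, "city": "delta", "unknown": {"attempts": 0}}
remaining Session differences; none change what is asked:
  field payload in record Session: optional changed to required -> affects backward compatibility only, which is not asked


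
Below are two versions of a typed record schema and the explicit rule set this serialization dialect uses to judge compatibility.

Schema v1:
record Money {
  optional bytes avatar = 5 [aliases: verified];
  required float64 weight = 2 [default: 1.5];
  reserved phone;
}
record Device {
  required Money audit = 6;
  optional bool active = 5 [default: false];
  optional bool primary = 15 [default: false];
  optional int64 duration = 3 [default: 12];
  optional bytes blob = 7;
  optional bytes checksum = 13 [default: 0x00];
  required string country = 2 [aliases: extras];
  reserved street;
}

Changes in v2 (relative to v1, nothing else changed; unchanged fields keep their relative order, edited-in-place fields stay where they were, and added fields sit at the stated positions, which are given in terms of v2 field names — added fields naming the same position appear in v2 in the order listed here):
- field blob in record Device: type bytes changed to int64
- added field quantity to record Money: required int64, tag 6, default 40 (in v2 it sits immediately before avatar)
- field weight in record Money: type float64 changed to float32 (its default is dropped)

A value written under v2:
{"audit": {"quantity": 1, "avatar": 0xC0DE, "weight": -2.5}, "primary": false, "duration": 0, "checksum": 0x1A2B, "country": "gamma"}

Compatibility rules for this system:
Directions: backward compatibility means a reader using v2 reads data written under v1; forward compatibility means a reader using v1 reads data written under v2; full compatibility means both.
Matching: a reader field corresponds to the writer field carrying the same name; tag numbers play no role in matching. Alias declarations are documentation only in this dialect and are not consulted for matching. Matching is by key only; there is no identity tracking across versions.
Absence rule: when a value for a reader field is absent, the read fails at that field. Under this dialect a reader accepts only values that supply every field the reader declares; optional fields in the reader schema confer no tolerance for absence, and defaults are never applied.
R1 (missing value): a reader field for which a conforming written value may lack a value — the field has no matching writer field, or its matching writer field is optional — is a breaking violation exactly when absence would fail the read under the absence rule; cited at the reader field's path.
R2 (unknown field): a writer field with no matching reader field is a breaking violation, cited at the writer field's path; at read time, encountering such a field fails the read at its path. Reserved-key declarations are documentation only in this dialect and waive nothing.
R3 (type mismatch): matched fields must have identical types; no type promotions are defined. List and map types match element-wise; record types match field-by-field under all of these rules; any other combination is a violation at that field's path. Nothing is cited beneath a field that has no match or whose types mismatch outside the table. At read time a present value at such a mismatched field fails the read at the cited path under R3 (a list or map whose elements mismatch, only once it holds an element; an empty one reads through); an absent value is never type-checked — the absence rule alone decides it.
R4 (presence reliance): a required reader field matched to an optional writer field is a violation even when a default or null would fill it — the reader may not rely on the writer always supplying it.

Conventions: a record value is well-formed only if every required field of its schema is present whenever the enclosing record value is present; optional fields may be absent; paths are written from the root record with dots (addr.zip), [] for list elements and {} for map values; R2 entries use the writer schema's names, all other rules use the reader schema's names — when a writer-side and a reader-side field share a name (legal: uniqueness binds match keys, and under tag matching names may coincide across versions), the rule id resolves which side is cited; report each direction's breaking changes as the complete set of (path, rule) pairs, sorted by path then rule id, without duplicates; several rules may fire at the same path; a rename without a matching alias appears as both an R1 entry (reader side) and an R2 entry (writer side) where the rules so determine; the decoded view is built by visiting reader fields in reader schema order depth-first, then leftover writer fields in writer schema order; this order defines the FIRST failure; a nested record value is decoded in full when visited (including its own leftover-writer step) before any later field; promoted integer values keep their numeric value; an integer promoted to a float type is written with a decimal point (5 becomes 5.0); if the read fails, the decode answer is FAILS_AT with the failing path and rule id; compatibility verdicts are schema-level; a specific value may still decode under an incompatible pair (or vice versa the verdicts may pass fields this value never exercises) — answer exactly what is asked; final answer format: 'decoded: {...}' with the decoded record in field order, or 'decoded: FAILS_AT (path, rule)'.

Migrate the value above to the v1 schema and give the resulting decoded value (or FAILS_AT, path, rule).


decoded: FAILS_AT (audit.weight, R3)

in Device below, arrows point writer -> reader
decode (reader v1):
  audit.avatar := 0xC0DE
  read fails at audit.weight under R3
  => FAILS_AT (audit.weight, R3)
diffs on Device not affecting the asked answer:
  field blob in record Device: type bytes changed to int64 -> changes Device's schema-level verdicts only — the decode of this value is the same
  added field quantity to record Money: required int64, tag 6, default 40 (in v2 it sits immediately before avatar) -> changes Device's schema-level verdicts only — the decode of this value is the same


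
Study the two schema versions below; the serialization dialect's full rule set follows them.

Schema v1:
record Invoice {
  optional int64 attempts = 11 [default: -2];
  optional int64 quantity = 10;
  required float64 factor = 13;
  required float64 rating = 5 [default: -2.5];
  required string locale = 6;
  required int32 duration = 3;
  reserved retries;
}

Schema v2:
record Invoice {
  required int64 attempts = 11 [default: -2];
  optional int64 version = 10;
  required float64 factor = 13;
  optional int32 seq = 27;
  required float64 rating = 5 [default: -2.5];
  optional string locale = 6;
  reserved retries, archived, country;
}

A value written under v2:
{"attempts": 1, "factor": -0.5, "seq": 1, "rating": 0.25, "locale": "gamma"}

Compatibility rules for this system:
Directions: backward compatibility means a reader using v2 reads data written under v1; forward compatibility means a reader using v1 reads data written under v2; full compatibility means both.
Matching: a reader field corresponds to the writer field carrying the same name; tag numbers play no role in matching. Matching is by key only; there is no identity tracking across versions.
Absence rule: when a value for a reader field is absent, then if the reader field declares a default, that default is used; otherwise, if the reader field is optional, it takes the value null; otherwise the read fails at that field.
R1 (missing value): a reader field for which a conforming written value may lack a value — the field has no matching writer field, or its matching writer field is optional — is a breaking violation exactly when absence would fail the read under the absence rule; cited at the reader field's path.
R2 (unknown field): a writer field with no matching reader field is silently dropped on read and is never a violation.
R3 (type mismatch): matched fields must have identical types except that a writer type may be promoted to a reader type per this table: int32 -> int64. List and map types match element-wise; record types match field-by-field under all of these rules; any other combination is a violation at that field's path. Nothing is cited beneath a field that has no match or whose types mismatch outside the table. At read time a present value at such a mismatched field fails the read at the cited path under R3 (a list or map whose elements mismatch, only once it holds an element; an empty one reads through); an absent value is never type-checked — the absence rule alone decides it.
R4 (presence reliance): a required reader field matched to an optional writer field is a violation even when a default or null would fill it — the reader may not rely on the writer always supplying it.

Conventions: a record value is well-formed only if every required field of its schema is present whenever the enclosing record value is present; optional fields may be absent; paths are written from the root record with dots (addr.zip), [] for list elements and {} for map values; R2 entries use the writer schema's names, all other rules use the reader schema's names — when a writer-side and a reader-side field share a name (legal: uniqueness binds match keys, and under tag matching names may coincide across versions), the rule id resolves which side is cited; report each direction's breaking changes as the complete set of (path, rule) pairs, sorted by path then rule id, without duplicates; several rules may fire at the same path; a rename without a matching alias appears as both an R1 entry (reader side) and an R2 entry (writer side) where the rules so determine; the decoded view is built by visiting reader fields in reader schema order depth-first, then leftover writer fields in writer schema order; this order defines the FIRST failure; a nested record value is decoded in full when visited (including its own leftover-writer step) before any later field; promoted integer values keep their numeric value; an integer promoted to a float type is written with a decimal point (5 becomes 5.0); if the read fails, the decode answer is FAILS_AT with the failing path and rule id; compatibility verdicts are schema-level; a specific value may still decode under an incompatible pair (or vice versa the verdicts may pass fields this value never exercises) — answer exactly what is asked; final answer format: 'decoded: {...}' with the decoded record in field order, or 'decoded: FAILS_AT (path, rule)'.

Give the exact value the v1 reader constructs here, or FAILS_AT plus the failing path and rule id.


arrows below run writer -> reader for Invoice
decode (reader v1):
  attempts := 1
  quantity := null (missing; optional => null)
  factor := -0.5
  rating := 0.25
  locale := "gamma"
  read fails at duration under R1 (no fill)
  => FAILS_AT (duration, R1)
ruling out the remaining Invoice differences:
  renamed field quantity to version in record Invoice -> fires no rule on Invoice under this dialect and leaves the result unchanged
  field locale in record Invoice: required changed to optional -> changes Invoice's schema-level verdicts only — the decode of this value is the same
  added field seq to record Invoice: optional int32, tag 27 (in v2 it sits immediately before rating) -> fires no rule on Invoice under this dialect and leaves the result unchanged
  field attempts in record Invoice: optional changed to required -> changes Invoice's schema-level verdicts only — the decode of this value is the same

decoded: FAILS_AT (duration, R1)
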